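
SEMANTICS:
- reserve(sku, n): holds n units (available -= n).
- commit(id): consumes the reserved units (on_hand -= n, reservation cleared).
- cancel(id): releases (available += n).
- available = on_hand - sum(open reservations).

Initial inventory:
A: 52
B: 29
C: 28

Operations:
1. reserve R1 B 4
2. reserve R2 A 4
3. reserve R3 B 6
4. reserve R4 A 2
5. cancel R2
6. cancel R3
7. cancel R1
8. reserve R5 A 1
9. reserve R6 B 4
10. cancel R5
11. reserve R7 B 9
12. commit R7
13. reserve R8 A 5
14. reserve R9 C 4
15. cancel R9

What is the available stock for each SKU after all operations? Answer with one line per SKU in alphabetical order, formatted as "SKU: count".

Step 1: reserve R1 B 4 -> on_hand[A=52 B=29 C=28] avail[A=52 B=25 C=28] open={R1}
Step 2: reserve R2 A 4 -> on_hand[A=52 B=29 C=28] avail[A=48 B=25 C=28] open={R1,R2}
Step 3: reserve R3 B 6 -> on_hand[A=52 B=29 C=28] avail[A=48 B=19 C=28] open={R1,R2,R3}
Step 4: reserve R4 A 2 -> on_hand[A=52 B=29 C=28] avail[A=46 B=19 C=28] open={R1,R2,R3,R4}
Step 5: cancel R2 -> on_hand[A=52 B=29 C=28] avail[A=50 B=19 C=28] open={R1,R3,R4}
Step 6: cancel R3 -> on_hand[A=52 B=29 C=28] avail[A=50 B=25 C=28] open={R1,R4}
Step 7: cancel R1 -> on_hand[A=52 B=29 C=28] avail[A=50 B=29 C=28] open={R4}
Step 8: reserve R5 A 1 -> on_hand[A=52 B=29 C=28] avail[A=49 B=29 C=28] open={R4,R5}
Step 9: reserve R6 B 4 -> on_hand[A=52 B=29 C=28] avail[A=49 B=25 C=28] open={R4,R5,R6}
Step 10: cancel R5 -> on_hand[A=52 B=29 C=28] avail[A=50 B=25 C=28] open={R4,R6}
Step 11: reserve R7 B 9 -> on_hand[A=52 B=29 C=28] avail[A=50 B=16 C=28] open={R4,R6,R7}
Step 12: commit R7 -> on_hand[A=52 B=20 C=28] avail[A=50 B=16 C=28] open={R4,R6}
Step 13: reserve R8 A 5 -> on_hand[A=52 B=20 C=28] avail[A=45 B=16 C=28] open={R4,R6,R8}
Step 14: reserve R9 C 4 -> on_hand[A=52 B=20 C=28] avail[A=45 B=16 C=24] open={R4,R6,R8,R9}
Step 15: cancel R9 -> on_hand[A=52 B=20 C=28] avail[A=45 B=16 C=28] open={R4,R6,R8}

Answer: A: 45
B: 16
C: 28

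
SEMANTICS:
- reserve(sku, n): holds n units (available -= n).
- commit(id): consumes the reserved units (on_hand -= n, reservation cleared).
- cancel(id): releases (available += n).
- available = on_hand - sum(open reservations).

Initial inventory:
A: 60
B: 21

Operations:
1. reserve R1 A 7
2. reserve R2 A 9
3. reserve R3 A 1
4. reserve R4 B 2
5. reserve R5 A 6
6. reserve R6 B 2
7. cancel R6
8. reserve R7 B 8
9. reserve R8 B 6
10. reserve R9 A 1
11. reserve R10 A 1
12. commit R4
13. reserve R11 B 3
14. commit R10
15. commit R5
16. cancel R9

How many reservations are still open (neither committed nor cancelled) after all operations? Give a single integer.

Step 1: reserve R1 A 7 -> on_hand[A=60 B=21] avail[A=53 B=21] open={R1}
Step 2: reserve R2 A 9 -> on_hand[A=60 B=21] avail[A=44 B=21] open={R1,R2}
Step 3: reserve R3 A 1 -> on_hand[A=60 B=21] avail[A=43 B=21] open={R1,R2,R3}
Step 4: reserve R4 B 2 -> on_hand[A=60 B=21] avail[A=43 B=19] open={R1,R2,R3,R4}
Step 5: reserve R5 A 6 -> on_hand[A=60 B=21] avail[A=37 B=19] open={R1,R2,R3,R4,R5}
Step 6: reserve R6 B 2 -> on_hand[A=60 B=21] avail[A=37 B=17] open={R1,R2,R3,R4,R5,R6}
Step 7: cancel R6 -> on_hand[A=60 B=21] avail[A=37 B=19] open={R1,R2,R3,R4,R5}
Step 8: reserve R7 B 8 -> on_hand[A=60 B=21] avail[A=37 B=11] open={R1,R2,R3,R4,R5,R7}
Step 9: reserve R8 B 6 -> on_hand[A=60 B=21] avail[A=37 B=5] open={R1,R2,R3,R4,R5,R7,R8}
Step 10: reserve R9 A 1 -> on_hand[A=60 B=21] avail[A=36 B=5] open={R1,R2,R3,R4,R5,R7,R8,R9}
Step 11: reserve R10 A 1 -> on_hand[A=60 B=21] avail[A=35 B=5] open={R1,R10,R2,R3,R4,R5,R7,R8,R9}
Step 12: commit R4 -> on_hand[A=60 B=19] avail[A=35 B=5] open={R1,R10,R2,R3,R5,R7,R8,R9}
Step 13: reserve R11 B 3 -> on_hand[A=60 B=19] avail[A=35 B=2] open={R1,R10,R11,R2,R3,R5,R7,R8,R9}
Step 14: commit R10 -> on_hand[A=59 B=19] avail[A=35 B=2] open={R1,R11,R2,R3,R5,R7,R8,R9}
Step 15: commit R5 -> on_hand[A=53 B=19] avail[A=35 B=2] open={R1,R11,R2,R3,R7,R8,R9}
Step 16: cancel R9 -> on_hand[A=53 B=19] avail[A=36 B=2] open={R1,R11,R2,R3,R7,R8}
Open reservations: ['R1', 'R11', 'R2', 'R3', 'R7', 'R8'] -> 6

Answer: 6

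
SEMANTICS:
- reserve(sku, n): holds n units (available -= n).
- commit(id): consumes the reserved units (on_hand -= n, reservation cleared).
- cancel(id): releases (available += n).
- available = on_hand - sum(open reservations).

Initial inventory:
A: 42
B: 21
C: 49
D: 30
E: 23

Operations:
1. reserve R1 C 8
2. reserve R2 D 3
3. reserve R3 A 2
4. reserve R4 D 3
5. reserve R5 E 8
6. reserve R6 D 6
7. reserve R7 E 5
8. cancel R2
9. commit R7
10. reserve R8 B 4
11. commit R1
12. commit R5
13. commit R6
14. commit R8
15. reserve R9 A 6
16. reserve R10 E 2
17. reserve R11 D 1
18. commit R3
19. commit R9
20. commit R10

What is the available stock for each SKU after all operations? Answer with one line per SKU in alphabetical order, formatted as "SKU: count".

Step 1: reserve R1 C 8 -> on_hand[A=42 B=21 C=49 D=30 E=23] avail[A=42 B=21 C=41 D=30 E=23] open={R1}
Step 2: reserve R2 D 3 -> on_hand[A=42 B=21 C=49 D=30 E=23] avail[A=42 B=21 C=41 D=27 E=23] open={R1,R2}
Step 3: reserve R3 A 2 -> on_hand[A=42 B=21 C=49 D=30 E=23] avail[A=40 B=21 C=41 D=27 E=23] open={R1,R2,R3}
Step 4: reserve R4 D 3 -> on_hand[A=42 B=21 C=49 D=30 E=23] avail[A=40 B=21 C=41 D=24 E=23] open={R1,R2,R3,R4}
Step 5: reserve R5 E 8 -> on_hand[A=42 B=21 C=49 D=30 E=23] avail[A=40 B=21 C=41 D=24 E=15] open={R1,R2,R3,R4,R5}
Step 6: reserve R6 D 6 -> on_hand[A=42 B=21 C=49 D=30 E=23] avail[A=40 B=21 C=41 D=18 E=15] open={R1,R2,R3,R4,R5,R6}
Step 7: reserve R7 E 5 -> on_hand[A=42 B=21 C=49 D=30 E=23] avail[A=40 B=21 C=41 D=18 E=10] open={R1,R2,R3,R4,R5,R6,R7}
Step 8: cancel R2 -> on_hand[A=42 B=21 C=49 D=30 E=23] avail[A=40 B=21 C=41 D=21 E=10] open={R1,R3,R4,R5,R6,R7}
Step 9: commit R7 -> on_hand[A=42 B=21 C=49 D=30 E=18] avail[A=40 B=21 C=41 D=21 E=10] open={R1,R3,R4,R5,R6}
Step 10: reserve R8 B 4 -> on_hand[A=42 B=21 C=49 D=30 E=18] avail[A=40 B=17 C=41 D=21 E=10] open={R1,R3,R4,R5,R6,R8}
Step 11: commit R1 -> on_hand[A=42 B=21 C=41 D=30 E=18] avail[A=40 B=17 C=41 D=21 E=10] open={R3,R4,R5,R6,R8}
Step 12: commit R5 -> on_hand[A=42 B=21 C=41 D=30 E=10] avail[A=40 B=17 C=41 D=21 E=10] open={R3,R4,R6,R8}
Step 13: commit R6 -> on_hand[A=42 B=21 C=41 D=24 E=10] avail[A=40 B=17 C=41 D=21 E=10] open={R3,R4,R8}
Step 14: commit R8 -> on_hand[A=42 B=17 C=41 D=24 E=10] avail[A=40 B=17 C=41 D=21 E=10] open={R3,R4}
Step 15: reserve R9 A 6 -> on_hand[A=42 B=17 C=41 D=24 E=10] avail[A=34 B=17 C=41 D=21 E=10] open={R3,R4,R9}
Step 16: reserve R10 E 2 -> on_hand[A=42 B=17 C=41 D=24 E=10] avail[A=34 B=17 C=41 D=21 E=8] open={R10,R3,R4,R9}
Step 17: reserve R11 D 1 -> on_hand[A=42 B=17 C=41 D=24 E=10] avail[A=34 B=17 C=41 D=20 E=8] open={R10,R11,R3,R4,R9}
Step 18: commit R3 -> on_hand[A=40 B=17 C=41 D=24 E=10] avail[A=34 B=17 C=41 D=20 E=8] open={R10,R11,R4,R9}
Step 19: commit R9 -> on_hand[A=34 B=17 C=41 D=24 E=10] avail[A=34 B=17 C=41 D=20 E=8] open={R10,R11,R4}
Step 20: commit R10 -> on_hand[A=34 B=17 C=41 D=24 E=8] avail[A=34 B=17 C=41 D=20 E=8] open={R11,R4}

Answer: A: 34
B: 17
C: 41
D: 20
E: 8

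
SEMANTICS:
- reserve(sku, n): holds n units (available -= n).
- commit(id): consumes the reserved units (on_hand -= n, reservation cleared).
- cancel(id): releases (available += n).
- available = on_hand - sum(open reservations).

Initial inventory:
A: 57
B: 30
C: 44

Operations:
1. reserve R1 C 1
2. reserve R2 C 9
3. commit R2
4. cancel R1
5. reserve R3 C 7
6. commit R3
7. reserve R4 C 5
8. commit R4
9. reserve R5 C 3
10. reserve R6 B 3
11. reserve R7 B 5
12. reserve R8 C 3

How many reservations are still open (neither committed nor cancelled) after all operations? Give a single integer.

Answer: 4

Derivation:
Step 1: reserve R1 C 1 -> on_hand[A=57 B=30 C=44] avail[A=57 B=30 C=43] open={R1}
Step 2: reserve R2 C 9 -> on_hand[A=57 B=30 C=44] avail[A=57 B=30 C=34] open={R1,R2}
Step 3: commit R2 -> on_hand[A=57 B=30 C=35] avail[A=57 B=30 C=34] open={R1}
Step 4: cancel R1 -> on_hand[A=57 B=30 C=35] avail[A=57 B=30 C=35] open={}
Step 5: reserve R3 C 7 -> on_hand[A=57 B=30 C=35] avail[A=57 B=30 C=28] open={R3}
Step 6: commit R3 -> on_hand[A=57 B=30 C=28] avail[A=57 B=30 C=28] open={}
Step 7: reserve R4 C 5 -> on_hand[A=57 B=30 C=28] avail[A=57 B=30 C=23] open={R4}
Step 8: commit R4 -> on_hand[A=57 B=30 C=23] avail[A=57 B=30 C=23] open={}
Step 9: reserve R5 C 3 -> on_hand[A=57 B=30 C=23] avail[A=57 B=30 C=20] open={R5}
Step 10: reserve R6 B 3 -> on_hand[A=57 B=30 C=23] avail[A=57 B=27 C=20] open={R5,R6}
Step 11: reserve R7 B 5 -> on_hand[A=57 B=30 C=23] avail[A=57 B=22 C=20] open={R5,R6,R7}
Step 12: reserve R8 C 3 -> on_hand[A=57 B=30 C=23] avail[A=57 B=22 C=17] open={R5,R6,R7,R8}
Open reservations: ['R5', 'R6', 'R7', 'R8'] -> 4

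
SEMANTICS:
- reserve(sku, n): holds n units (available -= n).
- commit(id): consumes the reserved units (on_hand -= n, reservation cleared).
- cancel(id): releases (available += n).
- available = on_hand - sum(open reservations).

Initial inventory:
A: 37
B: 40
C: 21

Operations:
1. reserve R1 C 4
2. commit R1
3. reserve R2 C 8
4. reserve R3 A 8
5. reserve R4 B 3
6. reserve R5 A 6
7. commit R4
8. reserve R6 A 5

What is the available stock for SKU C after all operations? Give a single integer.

Step 1: reserve R1 C 4 -> on_hand[A=37 B=40 C=21] avail[A=37 B=40 C=17] open={R1}
Step 2: commit R1 -> on_hand[A=37 B=40 C=17] avail[A=37 B=40 C=17] open={}
Step 3: reserve R2 C 8 -> on_hand[A=37 B=40 C=17] avail[A=37 B=40 C=9] open={R2}
Step 4: reserve R3 A 8 -> on_hand[A=37 B=40 C=17] avail[A=29 B=40 C=9] open={R2,R3}
Step 5: reserve R4 B 3 -> on_hand[A=37 B=40 C=17] avail[A=29 B=37 C=9] open={R2,R3,R4}
Step 6: reserve R5 A 6 -> on_hand[A=37 B=40 C=17] avail[A=23 B=37 C=9] open={R2,R3,R4,R5}
Step 7: commit R4 -> on_hand[A=37 B=37 C=17] avail[A=23 B=37 C=9] open={R2,R3,R5}
Step 8: reserve R6 A 5 -> on_hand[A=37 B=37 C=17] avail[A=18 B=37 C=9] open={R2,R3,R5,R6}
Final available[C] = 9

Answer: 9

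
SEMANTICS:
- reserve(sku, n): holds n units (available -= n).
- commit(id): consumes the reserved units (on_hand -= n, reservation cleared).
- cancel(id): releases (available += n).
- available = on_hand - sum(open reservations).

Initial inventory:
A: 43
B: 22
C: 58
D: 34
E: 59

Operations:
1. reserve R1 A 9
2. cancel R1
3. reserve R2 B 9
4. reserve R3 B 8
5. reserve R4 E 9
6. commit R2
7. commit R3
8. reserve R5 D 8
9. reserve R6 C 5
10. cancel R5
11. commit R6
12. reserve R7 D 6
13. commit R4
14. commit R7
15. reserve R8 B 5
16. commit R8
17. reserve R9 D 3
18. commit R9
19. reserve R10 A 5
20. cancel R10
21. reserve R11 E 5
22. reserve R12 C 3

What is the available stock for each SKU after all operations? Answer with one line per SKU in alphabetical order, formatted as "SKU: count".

Answer: A: 43
B: 0
C: 50
D: 25
E: 45

Derivation:
Step 1: reserve R1 A 9 -> on_hand[A=43 B=22 C=58 D=34 E=59] avail[A=34 B=22 C=58 D=34 E=59] open={R1}
Step 2: cancel R1 -> on_hand[A=43 B=22 C=58 D=34 E=59] avail[A=43 B=22 C=58 D=34 E=59] open={}
Step 3: reserve R2 B 9 -> on_hand[A=43 B=22 C=58 D=34 E=59] avail[A=43 B=13 C=58 D=34 E=59] open={R2}
Step 4: reserve R3 B 8 -> on_hand[A=43 B=22 C=58 D=34 E=59] avail[A=43 B=5 C=58 D=34 E=59] open={R2,R3}
Step 5: reserve R4 E 9 -> on_hand[A=43 B=22 C=58 D=34 E=59] avail[A=43 B=5 C=58 D=34 E=50] open={R2,R3,R4}
Step 6: commit R2 -> on_hand[A=43 B=13 C=58 D=34 E=59] avail[A=43 B=5 C=58 D=34 E=50] open={R3,R4}
Step 7: commit R3 -> on_hand[A=43 B=5 C=58 D=34 E=59] avail[A=43 B=5 C=58 D=34 E=50] open={R4}
Step 8: reserve R5 D 8 -> on_hand[A=43 B=5 C=58 D=34 E=59] avail[A=43 B=5 C=58 D=26 E=50] open={R4,R5}
Step 9: reserve R6 C 5 -> on_hand[A=43 B=5 C=58 D=34 E=59] avail[A=43 B=5 C=53 D=26 E=50] open={R4,R5,R6}
Step 10: cancel R5 -> on_hand[A=43 B=5 C=58 D=34 E=59] avail[A=43 B=5 C=53 D=34 E=50] open={R4,R6}
Step 11: commit R6 -> on_hand[A=43 B=5 C=53 D=34 E=59] avail[A=43 B=5 C=53 D=34 E=50] open={R4}
Step 12: reserve R7 D 6 -> on_hand[A=43 B=5 C=53 D=34 E=59] avail[A=43 B=5 C=53 D=28 E=50] open={R4,R7}
Step 13: commit R4 -> on_hand[A=43 B=5 C=53 D=34 E=50] avail[A=43 B=5 C=53 D=28 E=50] open={R7}
Step 14: commit R7 -> on_hand[A=43 B=5 C=53 D=28 E=50] avail[A=43 B=5 C=53 D=28 E=50] open={}
Step 15: reserve R8 B 5 -> on_hand[A=43 B=5 C=53 D=28 E=50] avail[A=43 B=0 C=53 D=28 E=50] open={R8}
Step 16: commit R8 -> on_hand[A=43 B=0 C=53 D=28 E=50] avail[A=43 B=0 C=53 D=28 E=50] open={}
Step 17: reserve R9 D 3 -> on_hand[A=43 B=0 C=53 D=28 E=50] avail[A=43 B=0 C=53 D=25 E=50] open={R9}
Step 18: commit R9 -> on_hand[A=43 B=0 C=53 D=25 E=50] avail[A=43 B=0 C=53 D=25 E=50] open={}
Step 19: reserve R10 A 5 -> on_hand[A=43 B=0 C=53 D=25 E=50] avail[A=38 B=0 C=53 D=25 E=50] open={R10}
Step 20: cancel R10 -> on_hand[A=43 B=0 C=53 D=25 E=50] avail[A=43 B=0 C=53 D=25 E=50] open={}
Step 21: reserve R11 E 5 -> on_hand[A=43 B=0 C=53 D=25 E=50] avail[A=43 B=0 C=53 D=25 E=45] open={R11}
Step 22: reserve R12 C 3 -> on_hand[A=43 B=0 C=53 D=25 E=50] avail[A=43 B=0 C=50 D=25 E=45] open={R11,R12}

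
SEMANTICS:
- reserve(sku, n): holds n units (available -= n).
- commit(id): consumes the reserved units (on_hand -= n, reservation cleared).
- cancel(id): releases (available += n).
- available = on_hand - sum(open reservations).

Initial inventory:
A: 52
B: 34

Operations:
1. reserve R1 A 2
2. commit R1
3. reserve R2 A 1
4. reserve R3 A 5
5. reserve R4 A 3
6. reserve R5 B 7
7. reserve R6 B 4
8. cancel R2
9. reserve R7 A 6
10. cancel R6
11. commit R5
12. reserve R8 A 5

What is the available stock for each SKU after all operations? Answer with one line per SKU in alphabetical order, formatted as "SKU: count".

Answer: A: 31
B: 27

Derivation:
Step 1: reserve R1 A 2 -> on_hand[A=52 B=34] avail[A=50 B=34] open={R1}
Step 2: commit R1 -> on_hand[A=50 B=34] avail[A=50 B=34] open={}
Step 3: reserve R2 A 1 -> on_hand[A=50 B=34] avail[A=49 B=34] open={R2}
Step 4: reserve R3 A 5 -> on_hand[A=50 B=34] avail[A=44 B=34] open={R2,R3}
Step 5: reserve R4 A 3 -> on_hand[A=50 B=34] avail[A=41 B=34] open={R2,R3,R4}
Step 6: reserve R5 B 7 -> on_hand[A=50 B=34] avail[A=41 B=27] open={R2,R3,R4,R5}
Step 7: reserve R6 B 4 -> on_hand[A=50 B=34] avail[A=41 B=23] open={R2,R3,R4,R5,R6}
Step 8: cancel R2 -> on_hand[A=50 B=34] avail[A=42 B=23] open={R3,R4,R5,R6}
Step 9: reserve R7 A 6 -> on_hand[A=50 B=34] avail[A=36 B=23] open={R3,R4,R5,R6,R7}
Step 10: cancel R6 -> on_hand[A=50 B=34] avail[A=36 B=27] open={R3,R4,R5,R7}
Step 11: commit R5 -> on_hand[A=50 B=27] avail[A=36 B=27] open={R3,R4,R7}
Step 12: reserve R8 A 5 -> on_hand[A=50 B=27] avail[A=31 B=27] open={R3,R4,R7,R8}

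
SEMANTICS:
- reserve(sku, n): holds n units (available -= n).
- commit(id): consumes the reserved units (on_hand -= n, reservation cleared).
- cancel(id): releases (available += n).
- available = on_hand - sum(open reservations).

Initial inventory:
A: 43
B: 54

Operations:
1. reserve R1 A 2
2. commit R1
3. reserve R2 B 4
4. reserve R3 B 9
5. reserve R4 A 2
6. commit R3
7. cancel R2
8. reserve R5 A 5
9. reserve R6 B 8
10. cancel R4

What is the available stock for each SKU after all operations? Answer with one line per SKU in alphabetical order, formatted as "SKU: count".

Step 1: reserve R1 A 2 -> on_hand[A=43 B=54] avail[A=41 B=54] open={R1}
Step 2: commit R1 -> on_hand[A=41 B=54] avail[A=41 B=54] open={}
Step 3: reserve R2 B 4 -> on_hand[A=41 B=54] avail[A=41 B=50] open={R2}
Step 4: reserve R3 B 9 -> on_hand[A=41 B=54] avail[A=41 B=41] open={R2,R3}
Step 5: reserve R4 A 2 -> on_hand[A=41 B=54] avail[A=39 B=41] open={R2,R3,R4}
Step 6: commit R3 -> on_hand[A=41 B=45] avail[A=39 B=41] open={R2,R4}
Step 7: cancel R2 -> on_hand[A=41 B=45] avail[A=39 B=45] open={R4}
Step 8: reserve R5 A 5 -> on_hand[A=41 B=45] avail[A=34 B=45] open={R4,R5}
Step 9: reserve R6 B 8 -> on_hand[A=41 B=45] avail[A=34 B=37] open={R4,R5,R6}
Step 10: cancel R4 -> on_hand[A=41 B=45] avail[A=36 B=37] open={R5,R6}

Answer: A: 36
B: 37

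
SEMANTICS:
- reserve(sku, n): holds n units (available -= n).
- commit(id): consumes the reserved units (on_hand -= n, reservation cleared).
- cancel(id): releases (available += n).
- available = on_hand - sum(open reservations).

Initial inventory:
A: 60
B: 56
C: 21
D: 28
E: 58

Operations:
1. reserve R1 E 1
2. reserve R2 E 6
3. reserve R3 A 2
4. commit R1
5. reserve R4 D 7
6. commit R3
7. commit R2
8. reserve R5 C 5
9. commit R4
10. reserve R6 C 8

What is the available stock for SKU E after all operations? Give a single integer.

Step 1: reserve R1 E 1 -> on_hand[A=60 B=56 C=21 D=28 E=58] avail[A=60 B=56 C=21 D=28 E=57] open={R1}
Step 2: reserve R2 E 6 -> on_hand[A=60 B=56 C=21 D=28 E=58] avail[A=60 B=56 C=21 D=28 E=51] open={R1,R2}
Step 3: reserve R3 A 2 -> on_hand[A=60 B=56 C=21 D=28 E=58] avail[A=58 B=56 C=21 D=28 E=51] open={R1,R2,R3}
Step 4: commit R1 -> on_hand[A=60 B=56 C=21 D=28 E=57] avail[A=58 B=56 C=21 D=28 E=51] open={R2,R3}
Step 5: reserve R4 D 7 -> on_hand[A=60 B=56 C=21 D=28 E=57] avail[A=58 B=56 C=21 D=21 E=51] open={R2,R3,R4}
Step 6: commit R3 -> on_hand[A=58 B=56 C=21 D=28 E=57] avail[A=58 B=56 C=21 D=21 E=51] open={R2,R4}
Step 7: commit R2 -> on_hand[A=58 B=56 C=21 D=28 E=51] avail[A=58 B=56 C=21 D=21 E=51] open={R4}
Step 8: reserve R5 C 5 -> on_hand[A=58 B=56 C=21 D=28 E=51] avail[A=58 B=56 C=16 D=21 E=51] open={R4,R5}
Step 9: commit R4 -> on_hand[A=58 B=56 C=21 D=21 E=51] avail[A=58 B=56 C=16 D=21 E=51] open={R5}
Step 10: reserve R6 C 8 -> on_hand[A=58 B=56 C=21 D=21 E=51] avail[A=58 B=56 C=8 D=21 E=51] open={R5,R6}
Final available[E] = 51

Answer: 51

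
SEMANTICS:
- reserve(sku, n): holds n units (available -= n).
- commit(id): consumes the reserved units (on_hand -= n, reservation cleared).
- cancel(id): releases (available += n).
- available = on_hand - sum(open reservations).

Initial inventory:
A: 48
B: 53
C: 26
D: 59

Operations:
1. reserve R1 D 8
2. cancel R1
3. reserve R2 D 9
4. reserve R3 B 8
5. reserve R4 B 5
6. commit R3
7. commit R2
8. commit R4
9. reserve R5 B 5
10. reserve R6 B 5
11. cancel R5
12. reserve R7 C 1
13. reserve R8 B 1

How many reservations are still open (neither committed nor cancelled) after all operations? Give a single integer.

Step 1: reserve R1 D 8 -> on_hand[A=48 B=53 C=26 D=59] avail[A=48 B=53 C=26 D=51] open={R1}
Step 2: cancel R1 -> on_hand[A=48 B=53 C=26 D=59] avail[A=48 B=53 C=26 D=59] open={}
Step 3: reserve R2 D 9 -> on_hand[A=48 B=53 C=26 D=59] avail[A=48 B=53 C=26 D=50] open={R2}
Step 4: reserve R3 B 8 -> on_hand[A=48 B=53 C=26 D=59] avail[A=48 B=45 C=26 D=50] open={R2,R3}
Step 5: reserve R4 B 5 -> on_hand[A=48 B=53 C=26 D=59] avail[A=48 B=40 C=26 D=50] open={R2,R3,R4}
Step 6: commit R3 -> on_hand[A=48 B=45 C=26 D=59] avail[A=48 B=40 C=26 D=50] open={R2,R4}
Step 7: commit R2 -> on_hand[A=48 B=45 C=26 D=50] avail[A=48 B=40 C=26 D=50] open={R4}
Step 8: commit R4 -> on_hand[A=48 B=40 C=26 D=50] avail[A=48 B=40 C=26 D=50] open={}
Step 9: reserve R5 B 5 -> on_hand[A=48 B=40 C=26 D=50] avail[A=48 B=35 C=26 D=50] open={R5}
Step 10: reserve R6 B 5 -> on_hand[A=48 B=40 C=26 D=50] avail[A=48 B=30 C=26 D=50] open={R5,R6}
Step 11: cancel R5 -> on_hand[A=48 B=40 C=26 D=50] avail[A=48 B=35 C=26 D=50] open={R6}
Step 12: reserve R7 C 1 -> on_hand[A=48 B=40 C=26 D=50] avail[A=48 B=35 C=25 D=50] open={R6,R7}
Step 13: reserve R8 B 1 -> on_hand[A=48 B=40 C=26 D=50] avail[A=48 B=34 C=25 D=50] open={R6,R7,R8}
Open reservations: ['R6', 'R7', 'R8'] -> 3

Answer: 3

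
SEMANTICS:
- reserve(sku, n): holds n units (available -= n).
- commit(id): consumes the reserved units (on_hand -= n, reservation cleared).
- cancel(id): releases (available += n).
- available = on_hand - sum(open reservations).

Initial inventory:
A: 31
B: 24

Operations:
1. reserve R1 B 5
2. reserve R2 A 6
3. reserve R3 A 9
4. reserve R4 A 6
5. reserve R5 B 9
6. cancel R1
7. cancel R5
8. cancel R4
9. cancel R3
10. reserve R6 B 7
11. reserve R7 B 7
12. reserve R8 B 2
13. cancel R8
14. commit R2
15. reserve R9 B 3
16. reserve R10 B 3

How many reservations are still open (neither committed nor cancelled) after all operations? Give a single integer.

Step 1: reserve R1 B 5 -> on_hand[A=31 B=24] avail[A=31 B=19] open={R1}
Step 2: reserve R2 A 6 -> on_hand[A=31 B=24] avail[A=25 B=19] open={R1,R2}
Step 3: reserve R3 A 9 -> on_hand[A=31 B=24] avail[A=16 B=19] open={R1,R2,R3}
Step 4: reserve R4 A 6 -> on_hand[A=31 B=24] avail[A=10 B=19] open={R1,R2,R3,R4}
Step 5: reserve R5 B 9 -> on_hand[A=31 B=24] avail[A=10 B=10] open={R1,R2,R3,R4,R5}
Step 6: cancel R1 -> on_hand[A=31 B=24] avail[A=10 B=15] open={R2,R3,R4,R5}
Step 7: cancel R5 -> on_hand[A=31 B=24] avail[A=10 B=24] open={R2,R3,R4}
Step 8: cancel R4 -> on_hand[A=31 B=24] avail[A=16 B=24] open={R2,R3}
Step 9: cancel R3 -> on_hand[A=31 B=24] avail[A=25 B=24] open={R2}
Step 10: reserve R6 B 7 -> on_hand[A=31 B=24] avail[A=25 B=17] open={R2,R6}
Step 11: reserve R7 B 7 -> on_hand[A=31 B=24] avail[A=25 B=10] open={R2,R6,R7}
Step 12: reserve R8 B 2 -> on_hand[A=31 B=24] avail[A=25 B=8] open={R2,R6,R7,R8}
Step 13: cancel R8 -> on_hand[A=31 B=24] avail[A=25 B=10] open={R2,R6,R7}
Step 14: commit R2 -> on_hand[A=25 B=24] avail[A=25 B=10] open={R6,R7}
Step 15: reserve R9 B 3 -> on_hand[A=25 B=24] avail[A=25 B=7] open={R6,R7,R9}
Step 16: reserve R10 B 3 -> on_hand[A=25 B=24] avail[A=25 B=4] open={R10,R6,R7,R9}
Open reservations: ['R10', 'R6', 'R7', 'R9'] -> 4

Answer: 4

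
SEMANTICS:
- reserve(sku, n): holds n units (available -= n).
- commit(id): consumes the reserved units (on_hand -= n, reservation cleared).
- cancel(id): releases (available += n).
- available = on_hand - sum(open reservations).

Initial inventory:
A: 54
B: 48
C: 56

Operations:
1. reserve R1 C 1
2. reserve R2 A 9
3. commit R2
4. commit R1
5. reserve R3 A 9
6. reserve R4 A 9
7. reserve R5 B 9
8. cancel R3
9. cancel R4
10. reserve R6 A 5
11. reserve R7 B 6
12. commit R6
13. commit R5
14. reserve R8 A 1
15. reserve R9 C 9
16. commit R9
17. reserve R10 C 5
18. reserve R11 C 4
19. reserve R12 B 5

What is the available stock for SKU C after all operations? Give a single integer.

Step 1: reserve R1 C 1 -> on_hand[A=54 B=48 C=56] avail[A=54 B=48 C=55] open={R1}
Step 2: reserve R2 A 9 -> on_hand[A=54 B=48 C=56] avail[A=45 B=48 C=55] open={R1,R2}
Step 3: commit R2 -> on_hand[A=45 B=48 C=56] avail[A=45 B=48 C=55] open={R1}
Step 4: commit R1 -> on_hand[A=45 B=48 C=55] avail[A=45 B=48 C=55] open={}
Step 5: reserve R3 A 9 -> on_hand[A=45 B=48 C=55] avail[A=36 B=48 C=55] open={R3}
Step 6: reserve R4 A 9 -> on_hand[A=45 B=48 C=55] avail[A=27 B=48 C=55] open={R3,R4}
Step 7: reserve R5 B 9 -> on_hand[A=45 B=48 C=55] avail[A=27 B=39 C=55] open={R3,R4,R5}
Step 8: cancel R3 -> on_hand[A=45 B=48 C=55] avail[A=36 B=39 C=55] open={R4,R5}
Step 9: cancel R4 -> on_hand[A=45 B=48 C=55] avail[A=45 B=39 C=55] open={R5}
Step 10: reserve R6 A 5 -> on_hand[A=45 B=48 C=55] avail[A=40 B=39 C=55] open={R5,R6}
Step 11: reserve R7 B 6 -> on_hand[A=45 B=48 C=55] avail[A=40 B=33 C=55] open={R5,R6,R7}
Step 12: commit R6 -> on_hand[A=40 B=48 C=55] avail[A=40 B=33 C=55] open={R5,R7}
Step 13: commit R5 -> on_hand[A=40 B=39 C=55] avail[A=40 B=33 C=55] open={R7}
Step 14: reserve R8 A 1 -> on_hand[A=40 B=39 C=55] avail[A=39 B=33 C=55] open={R7,R8}
Step 15: reserve R9 C 9 -> on_hand[A=40 B=39 C=55] avail[A=39 B=33 C=46] open={R7,R8,R9}
Step 16: commit R9 -> on_hand[A=40 B=39 C=46] avail[A=39 B=33 C=46] open={R7,R8}
Step 17: reserve R10 C 5 -> on_hand[A=40 B=39 C=46] avail[A=39 B=33 C=41] open={R10,R7,R8}
Step 18: reserve R11 C 4 -> on_hand[A=40 B=39 C=46] avail[A=39 B=33 C=37] open={R10,R11,R7,R8}
Step 19: reserve R12 B 5 -> on_hand[A=40 B=39 C=46] avail[A=39 B=28 C=37] open={R10,R11,R12,R7,R8}
Final available[C] = 37

Answer: 37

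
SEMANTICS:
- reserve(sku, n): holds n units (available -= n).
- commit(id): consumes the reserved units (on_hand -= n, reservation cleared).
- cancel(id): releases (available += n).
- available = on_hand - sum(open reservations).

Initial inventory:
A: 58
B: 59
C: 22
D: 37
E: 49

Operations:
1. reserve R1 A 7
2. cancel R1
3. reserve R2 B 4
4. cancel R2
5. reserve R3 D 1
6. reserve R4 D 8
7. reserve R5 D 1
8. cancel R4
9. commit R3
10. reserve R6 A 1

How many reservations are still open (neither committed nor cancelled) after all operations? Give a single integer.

Step 1: reserve R1 A 7 -> on_hand[A=58 B=59 C=22 D=37 E=49] avail[A=51 B=59 C=22 D=37 E=49] open={R1}
Step 2: cancel R1 -> on_hand[A=58 B=59 C=22 D=37 E=49] avail[A=58 B=59 C=22 D=37 E=49] open={}
Step 3: reserve R2 B 4 -> on_hand[A=58 B=59 C=22 D=37 E=49] avail[A=58 B=55 C=22 D=37 E=49] open={R2}
Step 4: cancel R2 -> on_hand[A=58 B=59 C=22 D=37 E=49] avail[A=58 B=59 C=22 D=37 E=49] open={}
Step 5: reserve R3 D 1 -> on_hand[A=58 B=59 C=22 D=37 E=49] avail[A=58 B=59 C=22 D=36 E=49] open={R3}
Step 6: reserve R4 D 8 -> on_hand[A=58 B=59 C=22 D=37 E=49] avail[A=58 B=59 C=22 D=28 E=49] open={R3,R4}
Step 7: reserve R5 D 1 -> on_hand[A=58 B=59 C=22 D=37 E=49] avail[A=58 B=59 C=22 D=27 E=49] open={R3,R4,R5}
Step 8: cancel R4 -> on_hand[A=58 B=59 C=22 D=37 E=49] avail[A=58 B=59 C=22 D=35 E=49] open={R3,R5}
Step 9: commit R3 -> on_hand[A=58 B=59 C=22 D=36 E=49] avail[A=58 B=59 C=22 D=35 E=49] open={R5}
Step 10: reserve R6 A 1 -> on_hand[A=58 B=59 C=22 D=36 E=49] avail[A=57 B=59 C=22 D=35 E=49] open={R5,R6}
Open reservations: ['R5', 'R6'] -> 2

Answer: 2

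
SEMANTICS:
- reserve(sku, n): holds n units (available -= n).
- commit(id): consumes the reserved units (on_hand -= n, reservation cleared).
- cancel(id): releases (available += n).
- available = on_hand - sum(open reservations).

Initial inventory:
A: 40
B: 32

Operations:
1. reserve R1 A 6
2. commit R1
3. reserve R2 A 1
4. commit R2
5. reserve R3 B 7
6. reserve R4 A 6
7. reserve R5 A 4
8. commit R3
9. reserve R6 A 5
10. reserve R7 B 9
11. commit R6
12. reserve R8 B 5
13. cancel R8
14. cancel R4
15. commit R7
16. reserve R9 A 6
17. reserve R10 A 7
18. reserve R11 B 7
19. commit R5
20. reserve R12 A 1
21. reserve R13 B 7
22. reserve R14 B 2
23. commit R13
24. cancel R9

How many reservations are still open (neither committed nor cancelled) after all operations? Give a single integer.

Step 1: reserve R1 A 6 -> on_hand[A=40 B=32] avail[A=34 B=32] open={R1}
Step 2: commit R1 -> on_hand[A=34 B=32] avail[A=34 B=32] open={}
Step 3: reserve R2 A 1 -> on_hand[A=34 B=32] avail[A=33 B=32] open={R2}
Step 4: commit R2 -> on_hand[A=33 B=32] avail[A=33 B=32] open={}
Step 5: reserve R3 B 7 -> on_hand[A=33 B=32] avail[A=33 B=25] open={R3}
Step 6: reserve R4 A 6 -> on_hand[A=33 B=32] avail[A=27 B=25] open={R3,R4}
Step 7: reserve R5 A 4 -> on_hand[A=33 B=32] avail[A=23 B=25] open={R3,R4,R5}
Step 8: commit R3 -> on_hand[A=33 B=25] avail[A=23 B=25] open={R4,R5}
Step 9: reserve R6 A 5 -> on_hand[A=33 B=25] avail[A=18 B=25] open={R4,R5,R6}
Step 10: reserve R7 B 9 -> on_hand[A=33 B=25] avail[A=18 B=16] open={R4,R5,R6,R7}
Step 11: commit R6 -> on_hand[A=28 B=25] avail[A=18 B=16] open={R4,R5,R7}
Step 12: reserve R8 B 5 -> on_hand[A=28 B=25] avail[A=18 B=11] open={R4,R5,R7,R8}
Step 13: cancel R8 -> on_hand[A=28 B=25] avail[A=18 B=16] open={R4,R5,R7}
Step 14: cancel R4 -> on_hand[A=28 B=25] avail[A=24 B=16] open={R5,R7}
Step 15: commit R7 -> on_hand[A=28 B=16] avail[A=24 B=16] open={R5}
Step 16: reserve R9 A 6 -> on_hand[A=28 B=16] avail[A=18 B=16] open={R5,R9}
Step 17: reserve R10 A 7 -> on_hand[A=28 B=16] avail[A=11 B=16] open={R10,R5,R9}
Step 18: reserve R11 B 7 -> on_hand[A=28 B=16] avail[A=11 B=9] open={R10,R11,R5,R9}
Step 19: commit R5 -> on_hand[A=24 B=16] avail[A=11 B=9] open={R10,R11,R9}
Step 20: reserve R12 A 1 -> on_hand[A=24 B=16] avail[A=10 B=9] open={R10,R11,R12,R9}
Step 21: reserve R13 B 7 -> on_hand[A=24 B=16] avail[A=10 B=2] open={R10,R11,R12,R13,R9}
Step 22: reserve R14 B 2 -> on_hand[A=24 B=16] avail[A=10 B=0] open={R10,R11,R12,R13,R14,R9}
Step 23: commit R13 -> on_hand[A=24 B=9] avail[A=10 B=0] open={R10,R11,R12,R14,R9}
Step 24: cancel R9 -> on_hand[A=24 B=9] avail[A=16 B=0] open={R10,R11,R12,R14}
Open reservations: ['R10', 'R11', 'R12', 'R14'] -> 4

Answer: 4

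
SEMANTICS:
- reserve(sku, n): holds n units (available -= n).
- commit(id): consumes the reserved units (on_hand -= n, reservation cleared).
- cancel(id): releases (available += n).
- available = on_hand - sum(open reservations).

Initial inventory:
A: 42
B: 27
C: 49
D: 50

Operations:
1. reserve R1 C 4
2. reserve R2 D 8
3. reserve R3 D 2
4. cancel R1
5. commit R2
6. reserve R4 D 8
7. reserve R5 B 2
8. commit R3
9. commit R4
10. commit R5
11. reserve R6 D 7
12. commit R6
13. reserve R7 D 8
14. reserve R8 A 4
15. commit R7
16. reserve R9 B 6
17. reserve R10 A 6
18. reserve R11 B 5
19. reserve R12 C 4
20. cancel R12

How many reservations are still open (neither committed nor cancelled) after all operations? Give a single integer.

Step 1: reserve R1 C 4 -> on_hand[A=42 B=27 C=49 D=50] avail[A=42 B=27 C=45 D=50] open={R1}
Step 2: reserve R2 D 8 -> on_hand[A=42 B=27 C=49 D=50] avail[A=42 B=27 C=45 D=42] open={R1,R2}
Step 3: reserve R3 D 2 -> on_hand[A=42 B=27 C=49 D=50] avail[A=42 B=27 C=45 D=40] open={R1,R2,R3}
Step 4: cancel R1 -> on_hand[A=42 B=27 C=49 D=50] avail[A=42 B=27 C=49 D=40] open={R2,R3}
Step 5: commit R2 -> on_hand[A=42 B=27 C=49 D=42] avail[A=42 B=27 C=49 D=40] open={R3}
Step 6: reserve R4 D 8 -> on_hand[A=42 B=27 C=49 D=42] avail[A=42 B=27 C=49 D=32] open={R3,R4}
Step 7: reserve R5 B 2 -> on_hand[A=42 B=27 C=49 D=42] avail[A=42 B=25 C=49 D=32] open={R3,R4,R5}
Step 8: commit R3 -> on_hand[A=42 B=27 C=49 D=40] avail[A=42 B=25 C=49 D=32] open={R4,R5}
Step 9: commit R4 -> on_hand[A=42 B=27 C=49 D=32] avail[A=42 B=25 C=49 D=32] open={R5}
Step 10: commit R5 -> on_hand[A=42 B=25 C=49 D=32] avail[A=42 B=25 C=49 D=32] open={}
Step 11: reserve R6 D 7 -> on_hand[A=42 B=25 C=49 D=32] avail[A=42 B=25 C=49 D=25] open={R6}
Step 12: commit R6 -> on_hand[A=42 B=25 C=49 D=25] avail[A=42 B=25 C=49 D=25] open={}
Step 13: reserve R7 D 8 -> on_hand[A=42 B=25 C=49 D=25] avail[A=42 B=25 C=49 D=17] open={R7}
Step 14: reserve R8 A 4 -> on_hand[A=42 B=25 C=49 D=25] avail[A=38 B=25 C=49 D=17] open={R7,R8}
Step 15: commit R7 -> on_hand[A=42 B=25 C=49 D=17] avail[A=38 B=25 C=49 D=17] open={R8}
Step 16: reserve R9 B 6 -> on_hand[A=42 B=25 C=49 D=17] avail[A=38 B=19 C=49 D=17] open={R8,R9}
Step 17: reserve R10 A 6 -> on_hand[A=42 B=25 C=49 D=17] avail[A=32 B=19 C=49 D=17] open={R10,R8,R9}
Step 18: reserve R11 B 5 -> on_hand[A=42 B=25 C=49 D=17] avail[A=32 B=14 C=49 D=17] open={R10,R11,R8,R9}
Step 19: reserve R12 C 4 -> on_hand[A=42 B=25 C=49 D=17] avail[A=32 B=14 C=45 D=17] open={R10,R11,R12,R8,R9}
Step 20: cancel R12 -> on_hand[A=42 B=25 C=49 D=17] avail[A=32 B=14 C=49 D=17] open={R10,R11,R8,R9}
Open reservations: ['R10', 'R11', 'R8', 'R9'] -> 4

Answer: 4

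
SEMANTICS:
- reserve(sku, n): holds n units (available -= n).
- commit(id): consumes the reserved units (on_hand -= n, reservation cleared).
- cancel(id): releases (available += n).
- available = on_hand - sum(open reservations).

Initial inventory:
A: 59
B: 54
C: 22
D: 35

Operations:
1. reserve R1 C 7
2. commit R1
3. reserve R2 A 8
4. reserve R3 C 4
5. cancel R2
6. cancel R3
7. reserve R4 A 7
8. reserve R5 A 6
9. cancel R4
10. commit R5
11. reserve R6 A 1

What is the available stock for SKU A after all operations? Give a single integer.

Step 1: reserve R1 C 7 -> on_hand[A=59 B=54 C=22 D=35] avail[A=59 B=54 C=15 D=35] open={R1}
Step 2: commit R1 -> on_hand[A=59 B=54 C=15 D=35] avail[A=59 B=54 C=15 D=35] open={}
Step 3: reserve R2 A 8 -> on_hand[A=59 B=54 C=15 D=35] avail[A=51 B=54 C=15 D=35] open={R2}
Step 4: reserve R3 C 4 -> on_hand[A=59 B=54 C=15 D=35] avail[A=51 B=54 C=11 D=35] open={R2,R3}
Step 5: cancel R2 -> on_hand[A=59 B=54 C=15 D=35] avail[A=59 B=54 C=11 D=35] open={R3}
Step 6: cancel R3 -> on_hand[A=59 B=54 C=15 D=35] avail[A=59 B=54 C=15 D=35] open={}
Step 7: reserve R4 A 7 -> on_hand[A=59 B=54 C=15 D=35] avail[A=52 B=54 C=15 D=35] open={R4}
Step 8: reserve R5 A 6 -> on_hand[A=59 B=54 C=15 D=35] avail[A=46 B=54 C=15 D=35] open={R4,R5}
Step 9: cancel R4 -> on_hand[A=59 B=54 C=15 D=35] avail[A=53 B=54 C=15 D=35] open={R5}
Step 10: commit R5 -> on_hand[A=53 B=54 C=15 D=35] avail[A=53 B=54 C=15 D=35] open={}
Step 11: reserve R6 A 1 -> on_hand[A=53 B=54 C=15 D=35] avail[A=52 B=54 C=15 D=35] open={R6}
Final available[A] = 52

Answer: 52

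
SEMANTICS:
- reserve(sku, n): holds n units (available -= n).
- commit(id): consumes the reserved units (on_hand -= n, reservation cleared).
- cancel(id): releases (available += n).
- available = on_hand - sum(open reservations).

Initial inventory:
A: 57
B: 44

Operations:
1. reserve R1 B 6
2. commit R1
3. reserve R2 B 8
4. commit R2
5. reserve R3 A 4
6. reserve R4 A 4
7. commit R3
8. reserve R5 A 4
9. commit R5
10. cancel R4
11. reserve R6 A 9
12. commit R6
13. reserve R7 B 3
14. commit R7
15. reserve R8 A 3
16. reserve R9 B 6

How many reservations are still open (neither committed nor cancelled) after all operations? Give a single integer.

Answer: 2

Derivation:
Step 1: reserve R1 B 6 -> on_hand[A=57 B=44] avail[A=57 B=38] open={R1}
Step 2: commit R1 -> on_hand[A=57 B=38] avail[A=57 B=38] open={}
Step 3: reserve R2 B 8 -> on_hand[A=57 B=38] avail[A=57 B=30] open={R2}
Step 4: commit R2 -> on_hand[A=57 B=30] avail[A=57 B=30] open={}
Step 5: reserve R3 A 4 -> on_hand[A=57 B=30] avail[A=53 B=30] open={R3}
Step 6: reserve R4 A 4 -> on_hand[A=57 B=30] avail[A=49 B=30] open={R3,R4}
Step 7: commit R3 -> on_hand[A=53 B=30] avail[A=49 B=30] open={R4}
Step 8: reserve R5 A 4 -> on_hand[A=53 B=30] avail[A=45 B=30] open={R4,R5}
Step 9: commit R5 -> on_hand[A=49 B=30] avail[A=45 B=30] open={R4}
Step 10: cancel R4 -> on_hand[A=49 B=30] avail[A=49 B=30] open={}
Step 11: reserve R6 A 9 -> on_hand[A=49 B=30] avail[A=40 B=30] open={R6}
Step 12: commit R6 -> on_hand[A=40 B=30] avail[A=40 B=30] open={}
Step 13: reserve R7 B 3 -> on_hand[A=40 B=30] avail[A=40 B=27] open={R7}
Step 14: commit R7 -> on_hand[A=40 B=27] avail[A=40 B=27] open={}
Step 15: reserve R8 A 3 -> on_hand[A=40 B=27] avail[A=37 B=27] open={R8}
Step 16: reserve R9 B 6 -> on_hand[A=40 B=27] avail[A=37 B=21] open={R8,R9}
Open reservations: ['R8', 'R9'] -> 2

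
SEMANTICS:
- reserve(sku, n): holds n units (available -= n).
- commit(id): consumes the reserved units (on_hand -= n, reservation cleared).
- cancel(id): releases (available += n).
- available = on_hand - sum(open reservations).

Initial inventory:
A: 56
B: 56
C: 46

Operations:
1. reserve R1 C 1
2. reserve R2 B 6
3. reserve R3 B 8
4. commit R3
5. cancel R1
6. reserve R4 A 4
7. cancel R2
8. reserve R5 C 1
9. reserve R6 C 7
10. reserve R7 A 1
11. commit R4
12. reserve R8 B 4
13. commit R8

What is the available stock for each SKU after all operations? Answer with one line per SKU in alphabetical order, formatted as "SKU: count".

Step 1: reserve R1 C 1 -> on_hand[A=56 B=56 C=46] avail[A=56 B=56 C=45] open={R1}
Step 2: reserve R2 B 6 -> on_hand[A=56 B=56 C=46] avail[A=56 B=50 C=45] open={R1,R2}
Step 3: reserve R3 B 8 -> on_hand[A=56 B=56 C=46] avail[A=56 B=42 C=45] open={R1,R2,R3}
Step 4: commit R3 -> on_hand[A=56 B=48 C=46] avail[A=56 B=42 C=45] open={R1,R2}
Step 5: cancel R1 -> on_hand[A=56 B=48 C=46] avail[A=56 B=42 C=46] open={R2}
Step 6: reserve R4 A 4 -> on_hand[A=56 B=48 C=46] avail[A=52 B=42 C=46] open={R2,R4}
Step 7: cancel R2 -> on_hand[A=56 B=48 C=46] avail[A=52 B=48 C=46] open={R4}
Step 8: reserve R5 C 1 -> on_hand[A=56 B=48 C=46] avail[A=52 B=48 C=45] open={R4,R5}
Step 9: reserve R6 C 7 -> on_hand[A=56 B=48 C=46] avail[A=52 B=48 C=38] open={R4,R5,R6}
Step 10: reserve R7 A 1 -> on_hand[A=56 B=48 C=46] avail[A=51 B=48 C=38] open={R4,R5,R6,R7}
Step 11: commit R4 -> on_hand[A=52 B=48 C=46] avail[A=51 B=48 C=38] open={R5,R6,R7}
Step 12: reserve R8 B 4 -> on_hand[A=52 B=48 C=46] avail[A=51 B=44 C=38] open={R5,R6,R7,R8}
Step 13: commit R8 -> on_hand[A=52 B=44 C=46] avail[A=51 B=44 C=38] open={R5,R6,R7}

Answer: A: 51
B: 44
C: 38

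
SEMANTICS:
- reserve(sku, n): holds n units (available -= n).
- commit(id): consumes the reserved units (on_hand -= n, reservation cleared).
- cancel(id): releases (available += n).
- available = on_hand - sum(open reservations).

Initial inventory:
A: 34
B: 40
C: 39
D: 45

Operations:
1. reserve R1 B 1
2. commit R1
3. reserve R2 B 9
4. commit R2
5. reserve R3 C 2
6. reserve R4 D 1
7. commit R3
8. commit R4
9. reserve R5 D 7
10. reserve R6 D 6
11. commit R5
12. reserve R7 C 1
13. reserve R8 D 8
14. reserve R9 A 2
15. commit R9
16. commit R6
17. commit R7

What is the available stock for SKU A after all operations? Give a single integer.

Answer: 32

Derivation:
Step 1: reserve R1 B 1 -> on_hand[A=34 B=40 C=39 D=45] avail[A=34 B=39 C=39 D=45] open={R1}
Step 2: commit R1 -> on_hand[A=34 B=39 C=39 D=45] avail[A=34 B=39 C=39 D=45] open={}
Step 3: reserve R2 B 9 -> on_hand[A=34 B=39 C=39 D=45] avail[A=34 B=30 C=39 D=45] open={R2}
Step 4: commit R2 -> on_hand[A=34 B=30 C=39 D=45] avail[A=34 B=30 C=39 D=45] open={}
Step 5: reserve R3 C 2 -> on_hand[A=34 B=30 C=39 D=45] avail[A=34 B=30 C=37 D=45] open={R3}
Step 6: reserve R4 D 1 -> on_hand[A=34 B=30 C=39 D=45] avail[A=34 B=30 C=37 D=44] open={R3,R4}
Step 7: commit R3 -> on_hand[A=34 B=30 C=37 D=45] avail[A=34 B=30 C=37 D=44] open={R4}
Step 8: commit R4 -> on_hand[A=34 B=30 C=37 D=44] avail[A=34 B=30 C=37 D=44] open={}
Step 9: reserve R5 D 7 -> on_hand[A=34 B=30 C=37 D=44] avail[A=34 B=30 C=37 D=37] open={R5}
Step 10: reserve R6 D 6 -> on_hand[A=34 B=30 C=37 D=44] avail[A=34 B=30 C=37 D=31] open={R5,R6}
Step 11: commit R5 -> on_hand[A=34 B=30 C=37 D=37] avail[A=34 B=30 C=37 D=31] open={R6}
Step 12: reserve R7 C 1 -> on_hand[A=34 B=30 C=37 D=37] avail[A=34 B=30 C=36 D=31] open={R6,R7}
Step 13: reserve R8 D 8 -> on_hand[A=34 B=30 C=37 D=37] avail[A=34 B=30 C=36 D=23] open={R6,R7,R8}
Step 14: reserve R9 A 2 -> on_hand[A=34 B=30 C=37 D=37] avail[A=32 B=30 C=36 D=23] open={R6,R7,R8,R9}
Step 15: commit R9 -> on_hand[A=32 B=30 C=37 D=37] avail[A=32 B=30 C=36 D=23] open={R6,R7,R8}
Step 16: commit R6 -> on_hand[A=32 B=30 C=37 D=31] avail[A=32 B=30 C=36 D=23] open={R7,R8}
Step 17: commit R7 -> on_hand[A=32 B=30 C=36 D=31] avail[A=32 B=30 C=36 D=23] open={R8}
Final available[A] = 32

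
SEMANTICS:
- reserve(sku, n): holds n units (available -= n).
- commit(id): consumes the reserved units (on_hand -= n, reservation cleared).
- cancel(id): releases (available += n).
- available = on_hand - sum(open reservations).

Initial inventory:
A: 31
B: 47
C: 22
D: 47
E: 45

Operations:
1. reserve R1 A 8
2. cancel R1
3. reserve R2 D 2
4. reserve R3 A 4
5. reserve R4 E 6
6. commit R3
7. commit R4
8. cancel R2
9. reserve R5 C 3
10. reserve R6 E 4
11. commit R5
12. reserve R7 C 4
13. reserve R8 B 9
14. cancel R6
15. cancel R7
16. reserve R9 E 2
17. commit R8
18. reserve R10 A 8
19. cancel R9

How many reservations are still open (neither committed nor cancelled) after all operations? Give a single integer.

Step 1: reserve R1 A 8 -> on_hand[A=31 B=47 C=22 D=47 E=45] avail[A=23 B=47 C=22 D=47 E=45] open={R1}
Step 2: cancel R1 -> on_hand[A=31 B=47 C=22 D=47 E=45] avail[A=31 B=47 C=22 D=47 E=45] open={}
Step 3: reserve R2 D 2 -> on_hand[A=31 B=47 C=22 D=47 E=45] avail[A=31 B=47 C=22 D=45 E=45] open={R2}
Step 4: reserve R3 A 4 -> on_hand[A=31 B=47 C=22 D=47 E=45] avail[A=27 B=47 C=22 D=45 E=45] open={R2,R3}
Step 5: reserve R4 E 6 -> on_hand[A=31 B=47 C=22 D=47 E=45] avail[A=27 B=47 C=22 D=45 E=39] open={R2,R3,R4}
Step 6: commit R3 -> on_hand[A=27 B=47 C=22 D=47 E=45] avail[A=27 B=47 C=22 D=45 E=39] open={R2,R4}
Step 7: commit R4 -> on_hand[A=27 B=47 C=22 D=47 E=39] avail[A=27 B=47 C=22 D=45 E=39] open={R2}
Step 8: cancel R2 -> on_hand[A=27 B=47 C=22 D=47 E=39] avail[A=27 B=47 C=22 D=47 E=39] open={}
Step 9: reserve R5 C 3 -> on_hand[A=27 B=47 C=22 D=47 E=39] avail[A=27 B=47 C=19 D=47 E=39] open={R5}
Step 10: reserve R6 E 4 -> on_hand[A=27 B=47 C=22 D=47 E=39] avail[A=27 B=47 C=19 D=47 E=35] open={R5,R6}
Step 11: commit R5 -> on_hand[A=27 B=47 C=19 D=47 E=39] avail[A=27 B=47 C=19 D=47 E=35] open={R6}
Step 12: reserve R7 C 4 -> on_hand[A=27 B=47 C=19 D=47 E=39] avail[A=27 B=47 C=15 D=47 E=35] open={R6,R7}
Step 13: reserve R8 B 9 -> on_hand[A=27 B=47 C=19 D=47 E=39] avail[A=27 B=38 C=15 D=47 E=35] open={R6,R7,R8}
Step 14: cancel R6 -> on_hand[A=27 B=47 C=19 D=47 E=39] avail[A=27 B=38 C=15 D=47 E=39] open={R7,R8}
Step 15: cancel R7 -> on_hand[A=27 B=47 C=19 D=47 E=39] avail[A=27 B=38 C=19 D=47 E=39] open={R8}
Step 16: reserve R9 E 2 -> on_hand[A=27 B=47 C=19 D=47 E=39] avail[A=27 B=38 C=19 D=47 E=37] open={R8,R9}
Step 17: commit R8 -> on_hand[A=27 B=38 C=19 D=47 E=39] avail[A=27 B=38 C=19 D=47 E=37] open={R9}
Step 18: reserve R10 A 8 -> on_hand[A=27 B=38 C=19 D=47 E=39] avail[A=19 B=38 C=19 D=47 E=37] open={R10,R9}
Step 19: cancel R9 -> on_hand[A=27 B=38 C=19 D=47 E=39] avail[A=19 B=38 C=19 D=47 E=39] open={R10}
Open reservations: ['R10'] -> 1

Answer: 1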